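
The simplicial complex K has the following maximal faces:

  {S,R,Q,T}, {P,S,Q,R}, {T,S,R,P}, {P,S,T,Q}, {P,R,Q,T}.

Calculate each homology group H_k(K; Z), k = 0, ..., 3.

Take the total order P < Q < R < S < T on the vertex set. Then K (dimension 3) consists of the simplices:

  0-simplices (5): P, Q, R, S, T
  1-simplices (10): PQ, PR, PS, PT, QR, QS, QT, RS, RT, ST
  2-simplices (10): PQR, PQS, PQT, PRS, PRT, PST, QRS, QRT, QST, RST
  3-simplices (5): PQRS, PQRT, PQST, PRST, QRST

Hence C_0 ≅ Z^5, C_1 ≅ Z^10, C_2 ≅ Z^10, C_3 ≅ Z^5.

∂_1: C_1 → C_0 maps an edge to its endpoints' difference, ∂[p,q] = q − p.
The resulting 5×10 matrix has rank 4, and its Smith normal form has invariant factors (1,1,1,1).

Boundary ∂_2: C_2 → C_1 sends each 2-simplex [p,q,r] to [q,r] − [p,r] + [p,q]. For instance
  ∂PQT = QT − PT + PQ,
  ∂QST = ST − QT + QS.
As a 10×10 matrix over Z this has rank 6, with invariant factors (1,1,1,1,1,1).

∂_3: C_3 → C_2 sends each 3-simplex σ to the alternating sum Σ_i (−1)^i (σ with its i-th vertex removed). For instance
  ∂PQRT = QRT − PRT + PQT − PQR,
  ∂PQRS = QRS − PRS + PQS − PQR.
As a 10×5 matrix over Z this has rank 4, with invariant factors (1,1,1,1).

From H_k ≅ ker(∂_k) / im(∂_{k+1}) we obtain:

  H_0: rank C_0 − rank ∂_1 = 5 − 4 = 1, and the invariant factors of ∂_1 are all 1, so H_0 = Z.
  H_1: rank ker ∂_1 − rank ∂_2 = (10 − 4) − 6 = 0, and the invariant factors of ∂_2 are all 1, so H_1 = 0.
  H_2: rank ker ∂_2 − rank ∂_3 = (10 − 6) − 4 = 0, and the invariant factors of ∂_3 are all 1, so H_2 = 0.
  H_3: rank ker ∂_3 − rank ∂_4 = (5 − 4) − 0 = 1, and there is no ∂_4, so H_3 = Z.

H_0 = Z,  H_1 = 0,  H_2 = 0,  H_3 = Z.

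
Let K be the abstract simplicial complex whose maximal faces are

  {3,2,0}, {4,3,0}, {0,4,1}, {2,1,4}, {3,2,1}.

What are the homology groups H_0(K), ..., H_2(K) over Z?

We work with the vertex ordering 0 < 1 < 2 < 3 < 4. The simplices of K, each written with vertices in increasing order, are:

  0-simplices (5): [0], [1], [2], [3], [4]
  1-simplices (10): [0,1], [0,2], [0,3], [0,4], [1,2], [1,3], [1,4], [2,3], [2,4], [3,4]
  2-simplices (5): [0,1,4], [0,2,3], [0,3,4], [1,2,3], [1,2,4]

giving chain groups C_0 ≅ Z^5, C_1 ≅ Z^10, C_2 ≅ Z^5.

The boundary map ∂_1: C_1 → C_0 is given by ∂[p,q] = [q] − [p].
The 5×10 boundary matrix has rank 4 and Smith normal form diag(1,1,1,1).

The boundary map ∂_2: C_2 → C_1 acts by ∂[p,q,r] = [q,r] − [p,r] + [p,q]. For instance
  ∂[1,2,4] = [2,4] − [1,4] + [1,2],
  ∂[0,1,4] = [1,4] − [0,4] + [0,1].
The resulting 10×5 matrix has rank 5, and its Smith normal form has invariant factors (1,1,1,1,1).

Reading off H_k = ker ∂_k / im ∂_{k+1}:

  H_0: rank C_0 − rank ∂_1 = 5 − 4 = 1, and the invariant factors of ∂_1 are all 1, so H_0 ≅ Z.
  H_1: rank ker ∂_1 − rank ∂_2 = (10 − 4) − 5 = 1, and the invariant factors of ∂_2 are all 1, so H_1 ≅ Z.
  H_2: rank ker ∂_2 − rank ∂_3 = (5 − 5) − 0 = 0, and there is no ∂_3, so H_2 ≅ 0.

H_0 ≅ Z,  H_1 ≅ Z,  H_2 = 0.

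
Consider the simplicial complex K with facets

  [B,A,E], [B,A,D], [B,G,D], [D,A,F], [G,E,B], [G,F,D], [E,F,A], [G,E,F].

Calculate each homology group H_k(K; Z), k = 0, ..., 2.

H_0 = Z,  H_1 = 0,  H_2 = Z.

Take the total order A < B < D < E < F < G on the vertex set. Then K (dimension 2) consists of the simplices:

  0-simplices (6): A, B, D, E, F, G
  1-simplices (12): AB, AD, AE, AF, BD, BE, BG, DF, DG, EF, EG, FG
  2-simplices (8): ABD, ABE, ADF, AEF, BDG, BEG, DFG, EFG

giving chain groups C_0 ≅ Z^6, C_1 ≅ Z^12, C_2 ≅ Z^8.

∂_1: C_1 → C_0 is given by ∂[p,q] = [q] − [p].
This gives a 6×12 integer matrix of rank 5; reducing to Smith normal form yields diagonal entries (1,1,1,1,1).

The boundary map ∂_2: C_2 → C_1 sends each 2-simplex [p,q,r] to [q,r] − [p,r] + [p,q]. For instance
  ∂BDG = DG − BG + BD,
  ∂ABE = BE − AE + AB.
As a 12×8 matrix over Z this has rank 7, with invariant factors (1,1,1,1,1,1,1).

Now H_k = ker ∂_k / im ∂_{k+1}, so:

  H_0: rank C_0 − rank ∂_1 = 6 − 5 = 1, and the invariant factors of ∂_1 are all 1, so H_0 = Z.
  H_1: rank ker ∂_1 − rank ∂_2 = (12 − 5) − 7 = 0, and the invariant factors of ∂_2 are all 1, so H_1 = 0.
  H_2: rank ker ∂_2 − rank ∂_3 = (8 − 7) − 0 = 1, and there is no ∂_3, so H_2 = Z.

(K is a triangulation of the 2-sphere S^2.)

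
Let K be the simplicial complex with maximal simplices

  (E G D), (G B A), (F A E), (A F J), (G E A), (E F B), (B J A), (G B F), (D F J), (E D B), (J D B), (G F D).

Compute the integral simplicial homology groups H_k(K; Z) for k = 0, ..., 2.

H_0 ≅ Z,  H_1 ≅ Z/2,  H_2 = 0.

Fix the vertex order A < B < D < E < F < G < J and write every simplex with vertices in increasing order. Then dim K = 2 and the simplices of K are:

  0-simplices (7): A, B, D, E, F, G, J
  1-simplices (18): AB, AE, AF, AG, AJ, BD, BE, BF, BG, BJ, DE, DF, DG, DJ, EF, EG, FG, FJ
  2-simplices (12): ABG, ABJ, AEF, AEG, AFJ, BDE, BDJ, BEF, BFG, DEG, DFG, DFJ

giving chain groups C_0 ≅ Z^7, C_1 ≅ Z^18, C_2 ≅ Z^12.

The boundary map ∂_1: C_1 → C_0 is given by ∂[p,q] = [q] − [p].
As a 7×18 matrix over Z this has rank 6, with invariant factors (1,1,1,1,1,1).

Boundary ∂_2: C_2 → C_1 sends each 2-simplex [p,q,r] to [q,r] − [p,r] + [p,q]. For instance
  ∂ABJ = BJ − AJ + AB,
  ∂BFG = FG − BG + BF.
As a 18×12 matrix over Z this has rank 12, with invariant factors (1,1,1,1,1,1,1,1,1,1,1,2).

Computing H_k = (kernel of ∂_k) / (image of ∂_{k+1}):

  H_0: rank C_0 − rank ∂_1 = 7 − 6 = 1, and the invariant factors of ∂_1 are all 1, so H_0 = Z.
  H_1: rank ker ∂_1 − rank ∂_2 = (18 − 6) − 12 = 0, and ∂_2 has invariant factor 2 > 1, so H_1 = Z/2.
  H_2: rank ker ∂_2 − rank ∂_3 = (12 − 12) − 0 = 0, and there is no ∂_3, so H_2 = 0.

As a check, the Euler characteristic is 7 − 18 + 12 = 1, which agrees with 1 − 0 + 0 = 1.
(K is a triangulation of the real projective plane RP^2.)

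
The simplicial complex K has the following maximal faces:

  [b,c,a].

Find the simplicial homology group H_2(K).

H_2 ≅ 0.

We work with the vertex ordering a < b < c. The simplices of K, each written with vertices in increasing order, are:

  0-simplices (3): a, b, c
  1-simplices (3): ab, ac, bc
  2-simplices (1): abc

Hence C_0 ≅ Z^3, C_1 ≅ Z^3, C_2 ≅ Z^1.

The boundary map ∂_1: C_1 → C_0 maps an edge to its endpoints' difference, ∂[p,q] = q − p. For instance
  ∂bc = c − b.
The 3×3 boundary matrix has rank 2 and Smith normal form diag(1,1).

Boundary ∂_2: C_2 → C_1 maps a triangle to the signed sum of its edges. For instance
  ∂abc = bc − ac + ab.
The resulting 3×1 matrix has rank 1, and its Smith normal form has invariant factors (1).

Now H_k = ker ∂_k / im ∂_{k+1}, so:

  H_2: rank ker ∂_2 − rank ∂_3 = (1 − 1) − 0 = 0, and there is no ∂_3, so H_2 ≅ 0.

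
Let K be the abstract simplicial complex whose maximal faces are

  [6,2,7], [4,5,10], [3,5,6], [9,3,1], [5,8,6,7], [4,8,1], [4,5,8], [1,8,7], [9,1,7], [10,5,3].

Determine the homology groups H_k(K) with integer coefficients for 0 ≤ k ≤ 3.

H_0 = Z,  H_1 = Z,  H_2 = 0,  H_3 = 0.

Order the vertices as 1 < 2 < 3 < 4 < 5 < 6 < 7 < 8 < 9 < 10. Listing each simplex with vertices in this order, K has dimension 3 with simplices:

  0-simplices (10): [1], [2], [3], [4], [5], [6], [7], [8], [9], [10]
  1-simplices (22): [1,3], [1,4], [1,7], [1,8], [1,9], [2,6], [2,7], [3,5], [3,6], [3,9], [3,10], [4,5], [4,8], [4,10], [5,6], [5,7], [5,8], [5,10], [6,7], [6,8], [7,8], [7,9]
  2-simplices (13): [1,3,9], [1,4,8], [1,7,8], [1,7,9], [2,6,7], [3,5,6], [3,5,10], [4,5,8], [4,5,10], [5,6,7], [5,6,8], [5,7,8], [6,7,8]
  3-simplices (1): [5,6,7,8]

so the chain groups are C_0 ≅ Z^10, C_1 ≅ Z^22, C_2 ≅ Z^13, C_3 ≅ Z^1.

Boundary ∂_1: C_1 → C_0 sends each edge [p,q] (with p < q) to q − p.
As a 10×22 matrix over Z this has rank 9, with invariant factors (1,1,1,1,1,1,1,1,1).

Boundary ∂_2: C_2 → C_1 acts by ∂[p,q,r] = [q,r] − [p,r] + [p,q]. For instance
  ∂[1,4,8] = [4,8] − [1,8] + [1,4],
  ∂[1,7,9] = [7,9] − [1,9] + [1,7].
As a 22×13 matrix over Z this has rank 12, with invariant factors (1,1,1,1,1,1,1,1,1,1,1,1).

The boundary map ∂_3: C_3 → C_2 sends each 3-simplex σ to the alternating sum Σ_i (−1)^i (σ with its i-th vertex removed). For instance
  ∂[5,6,7,8] = [6,7,8] − [5,7,8] + [5,6,8] − [5,6,7].
This gives a 13×1 integer matrix of rank 1; reducing to Smith normal form yields diagonal entries (1).

From H_k ≅ ker(∂_k) / im(∂_{k+1}) we obtain:

  H_0: rank C_0 − rank ∂_1 = 10 − 9 = 1, and the invariant factors of ∂_1 are all 1, so H_0 = Z.
  H_1: rank ker ∂_1 − rank ∂_2 = (22 − 9) − 12 = 1, and the invariant factors of ∂_2 are all 1, so H_1 = Z.
  H_2: rank ker ∂_2 − rank ∂_3 = (13 − 12) − 1 = 0, and the invariant factors of ∂_3 are all 1, so H_2 = 0.
  H_3: rank ker ∂_3 − rank ∂_4 = (1 − 1) − 0 = 0, and there is no ∂_4, so H_3 = 0.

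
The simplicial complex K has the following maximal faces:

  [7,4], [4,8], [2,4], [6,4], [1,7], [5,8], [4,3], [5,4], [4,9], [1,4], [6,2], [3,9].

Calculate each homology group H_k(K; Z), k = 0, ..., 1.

H_0 ≅ Z,  H_1 ≅ Z^4.

Order the vertices as 1 < 2 < 3 < 4 < 5 < 6 < 7 < 8 < 9. Listing each simplex with vertices in this order, K has dimension 1 with simplices:

  0-simplices (9): [1], [2], [3], [4], [5], [6], [7], [8], [9]
  1-simplices (12): [1,4], [1,7], [2,4], [2,6], [3,4], [3,9], [4,5], [4,6], [4,7], [4,8], [4,9], [5,8]

so the chain groups are C_0 ≅ Z^9, C_1 ≅ Z^12.

Boundary ∂_1: C_1 → C_0 sends each edge [p,q] (with p < q) to q − p. For instance
  ∂[2,6] = [6] − [2].
The resulting 9×12 matrix has rank 8, and its Smith normal form has invariant factors (1,1,1,1,1,1,1,1).

Reading off H_k = ker ∂_k / im ∂_{k+1}:

  H_0: rank C_0 − rank ∂_1 = 9 − 8 = 1, and the invariant factors of ∂_1 are all 1, so H_0 ≅ Z.
  H_1: rank ker ∂_1 − rank ∂_2 = (12 − 8) − 0 = 4, and there is no ∂_2, so H_1 ≅ Z^4.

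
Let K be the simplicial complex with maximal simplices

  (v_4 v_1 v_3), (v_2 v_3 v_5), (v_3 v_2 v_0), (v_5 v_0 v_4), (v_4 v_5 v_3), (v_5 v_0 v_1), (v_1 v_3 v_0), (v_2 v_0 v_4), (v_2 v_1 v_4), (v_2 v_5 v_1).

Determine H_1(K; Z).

Fix the vertex order v_0 < v_1 < v_2 < v_3 < v_4 < v_5 and write every simplex with vertices in increasing order. Then dim K = 2 and the simplices of K are:

  0-simplices (6): [v_0], [v_1], [v_2], [v_3], [v_4], [v_5]
  1-simplices (15): (15 of them)
  2-simplices (10): [v_0,v_1,v_3], [v_0,v_1,v_5], [v_0,v_2,v_3], [v_0,v_2,v_4], [v_0,v_4,v_5], [v_1,v_2,v_4], [v_1,v_2,v_5], [v_1,v_3,v_4], [v_2,v_3,v_5], [v_3,v_4,v_5]

so the chain groups are C_0 ≅ Z^6, C_1 ≅ Z^15, C_2 ≅ Z^10.

Boundary ∂_1: C_1 → C_0 maps an edge to its endpoints' difference, ∂[p,q] = q − p. For instance
  ∂[v_1,v_2] = [v_2] − [v_1].
This gives a 6×15 integer matrix of rank 5; reducing to Smith normal form yields diagonal entries (1,1,1,1,1).

∂_2: C_2 → C_1 acts by ∂[p,q,r] = [q,r] − [p,r] + [p,q]. For instance
  ∂[v_0,v_2,v_4] = [v_2,v_4] − [v_0,v_4] + [v_0,v_2],
  ∂[v_1,v_2,v_4] = [v_2,v_4] − [v_1,v_4] + [v_1,v_2].
The 15×10 boundary matrix has rank 10 and Smith normal form diag(1,1,1,1,1,1,1,1,1,2).

Reading off H_k = ker ∂_k / im ∂_{k+1}:

  H_1: rank ker ∂_1 − rank ∂_2 = (15 − 5) − 10 = 0, and ∂_2 has invariant factor 2 > 1, so H_1 ≅ Z/2Z.

(K is a triangulation of the real projective plane RP^2.)

H_1 = Z/2Z.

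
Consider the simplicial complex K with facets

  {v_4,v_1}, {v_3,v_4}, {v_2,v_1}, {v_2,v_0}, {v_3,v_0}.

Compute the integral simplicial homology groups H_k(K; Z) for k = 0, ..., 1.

H_0 = Z,  H_1 = Z.

Take the total order v_0 < v_1 < v_2 < v_3 < v_4 on the vertex set. Then K (dimension 1) consists of the simplices:

  0-simplices (5): [v_0], [v_1], [v_2], [v_3], [v_4]
  1-simplices (5): [v_0,v_2], [v_0,v_3], [v_1,v_2], [v_1,v_4], [v_3,v_4]

Hence C_0 ≅ Z^5, C_1 ≅ Z^5.

Boundary ∂_1: C_1 → C_0 maps an edge to its endpoints' difference, ∂[p,q] = q − p.
This gives a 5×5 integer matrix of rank 4; reducing to Smith normal form yields diagonal entries (1,1,1,1).

From H_k ≅ ker(∂_k) / im(∂_{k+1}) we obtain:

  H_0: rank C_0 − rank ∂_1 = 5 − 4 = 1, and the invariant factors of ∂_1 are all 1, so H_0 = Z.
  H_1: rank ker ∂_1 − rank ∂_2 = (5 − 4) − 0 = 1, and there is no ∂_2, so H_1 = Z.

As a check, the Euler characteristic is 5 − 5 = 0, which agrees with 1 − 1 = 0.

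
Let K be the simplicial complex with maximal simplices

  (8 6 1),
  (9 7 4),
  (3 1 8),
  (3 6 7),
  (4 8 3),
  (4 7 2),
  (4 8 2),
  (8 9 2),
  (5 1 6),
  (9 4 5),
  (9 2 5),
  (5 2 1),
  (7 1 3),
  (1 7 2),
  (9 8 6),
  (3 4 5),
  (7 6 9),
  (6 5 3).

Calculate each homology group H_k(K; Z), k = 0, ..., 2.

K has 9 vertices, 27 edges, 18 triangles.
rank ∂_0 = 0, rank ∂_1 = 8 ⇒ b_0 = 9 − 0 − 8 = 1; all invariant factors of ∂_1 are 1 so no torsion. So H_0 ≅ Z.
rank ∂_1 = 8, rank ∂_2 = 18 ⇒ b_1 = 27 − 8 − 18 = 1; ∂_2 has invariant factor(s) [2] giving torsion. So H_1 ≅ Z × Z/2.
rank ∂_2 = 18, rank ∂_3 = 0 ⇒ b_2 = 18 − 18 − 0 = 0. So H_2 ≅ 0.

H_0 ≅ Z,  H_1 ≅ Z × Z/2,  H_2 = 0.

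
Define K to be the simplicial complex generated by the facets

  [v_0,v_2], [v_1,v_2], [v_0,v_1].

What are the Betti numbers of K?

Take the total order v_0 < v_1 < v_2 on the vertex set. Then K (dimension 1) consists of the simplices:

  0-simplices (3): [v_0], [v_1], [v_2]
  1-simplices (3): [v_0,v_1], [v_0,v_2], [v_1,v_2]

so the chain groups are C_0 ≅ Z^3, C_1 ≅ Z^3.

Boundary ∂_1: C_1 → C_0 maps an edge to its endpoints' difference, ∂[p,q] = q − p.
As a 3×3 matrix over Z this has rank 2, with invariant factors (1,1).

Reading off H_k = ker ∂_k / im ∂_{k+1}:

  H_0: rank C_0 − rank ∂_1 = 3 − 2 = 1, and the invariant factors of ∂_1 are all 1, so H_0 ≅ Z.
  H_1: rank ker ∂_1 − rank ∂_2 = (3 − 2) − 0 = 1, and there is no ∂_2, so H_1 ≅ Z.

(K is a triangulation of the circle S^1.)

Hence the Betti numbers are b_0 = 1, b_1 = 1.

b_0 = 1, b_1 = 1.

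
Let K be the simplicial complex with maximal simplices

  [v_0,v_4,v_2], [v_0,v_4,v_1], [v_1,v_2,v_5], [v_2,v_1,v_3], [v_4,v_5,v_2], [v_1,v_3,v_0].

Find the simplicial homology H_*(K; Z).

We work with the vertex ordering v_0 < v_1 < v_2 < v_3 < v_4 < v_5. The simplices of K, each written with vertices in increasing order, are:

  0-simplices (6): [v_0], [v_1], [v_2], [v_3], [v_4], [v_5]
  1-simplices (12): [v_0,v_1], [v_0,v_2], [v_0,v_3], [v_0,v_4], [v_1,v_2], [v_1,v_3], [v_1,v_4], [v_1,v_5], [v_2,v_3], [v_2,v_4], [v_2,v_5], [v_4,v_5]
  2-simplices (6): [v_0,v_1,v_3], [v_0,v_1,v_4], [v_0,v_2,v_4], [v_1,v_2,v_3], [v_1,v_2,v_5], [v_2,v_4,v_5]

giving chain groups C_0 ≅ Z^6, C_1 ≅ Z^12, C_2 ≅ Z^6.

The boundary map ∂_1: C_1 → C_0 is given by ∂[p,q] = [q] − [p]. For instance
  ∂[v_0,v_1] = [v_1] − [v_0].
The resulting 6×12 matrix has rank 5, and its Smith normal form has invariant factors (1,1,1,1,1).

∂_2: C_2 → C_1 maps a triangle to the signed sum of its edges. For instance
  ∂[v_1,v_2,v_3] = [v_2,v_3] − [v_1,v_3] + [v_1,v_2],
  ∂[v_2,v_4,v_5] = [v_4,v_5] − [v_2,v_5] + [v_2,v_4].
The resulting 12×6 matrix has rank 6, and its Smith normal form has invariant factors (1,1,1,1,1,1).

From H_k ≅ ker(∂_k) / im(∂_{k+1}) we obtain:

  H_0: rank C_0 − rank ∂_1 = 6 − 5 = 1, and the invariant factors of ∂_1 are all 1, so H_0 ≅ Z.
  H_1: rank ker ∂_1 − rank ∂_2 = (12 − 5) − 6 = 1, and the invariant factors of ∂_2 are all 1, so H_1 ≅ Z.
  H_2: rank ker ∂_2 − rank ∂_3 = (6 − 6) − 0 = 0, and there is no ∂_3, so H_2 ≅ 0.

As a check, the Euler characteristic is 6 − 12 + 6 = 0, which agrees with 1 − 1 + 0 = 0.
(K is a triangulation of the cylinder S^1 x I.)

H_0 = Z,  H_1 = Z,  H_2 = 0.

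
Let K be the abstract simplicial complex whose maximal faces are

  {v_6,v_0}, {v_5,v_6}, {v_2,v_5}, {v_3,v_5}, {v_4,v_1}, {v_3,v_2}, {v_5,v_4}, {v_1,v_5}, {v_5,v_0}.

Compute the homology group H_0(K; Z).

H_0 = Z.

We work with the vertex ordering v_0 < v_1 < v_2 < v_3 < v_4 < v_5 < v_6. The simplices of K, each written with vertices in increasing order, are:

  0-simplices (7): [v_0], [v_1], [v_2], [v_3], [v_4], [v_5], [v_6]
  1-simplices (9): [v_0,v_5], [v_0,v_6], [v_1,v_4], [v_1,v_5], [v_2,v_3], [v_2,v_5], [v_3,v_5], [v_4,v_5], [v_5,v_6]

Hence C_0 ≅ Z^7, C_1 ≅ Z^9.

Boundary ∂_1: C_1 → C_0 sends each edge [p,q] (with p < q) to q − p. For instance
  ∂[v_0,v_6] = [v_6] − [v_0].
This gives a 7×9 integer matrix of rank 6; reducing to Smith normal form yields diagonal entries (1,1,1,1,1,1).

From H_k ≅ ker(∂_k) / im(∂_{k+1}) we obtain:

  H_0: rank C_0 − rank ∂_1 = 7 − 6 = 1, and the invariant factors of ∂_1 are all 1, so H_0 = Z.

(K is a triangulation of a wedge of 3 circles.)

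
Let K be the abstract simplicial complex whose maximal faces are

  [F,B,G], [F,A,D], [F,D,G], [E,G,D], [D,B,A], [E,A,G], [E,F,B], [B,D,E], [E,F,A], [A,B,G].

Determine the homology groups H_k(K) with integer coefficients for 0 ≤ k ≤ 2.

H_0 = Z,  H_1 = Z/2,  H_2 = 0.

We work with the vertex ordering A < B < D < E < F < G. The simplices of K, each written with vertices in increasing order, are:

  0-simplices (6): A, B, D, E, F, G
  1-simplices (15): AB, AD, AE, AF, AG, BD, BE, BF, BG, DE, DF, DG, EF, EG, FG
  2-simplices (10): ABD, ABG, ADF, AEF, AEG, BDE, BEF, BFG, DEG, DFG

so the chain groups are C_0 ≅ Z^6, C_1 ≅ Z^15, C_2 ≅ Z^10.

The boundary map ∂_1: C_1 → C_0 is given by ∂[p,q] = [q] − [p].
As a 6×15 matrix over Z this has rank 5, with invariant factors (1,1,1,1,1).

∂_2: C_2 → C_1 maps a triangle to the signed sum of its edges. For instance
  ∂BFG = FG − BG + BF,
  ∂AEF = EF − AF + AE.
The resulting 15×10 matrix has rank 10, and its Smith normal form has invariant factors (1,1,1,1,1,1,1,1,1,2).

Reading off H_k = ker ∂_k / im ∂_{k+1}:

  H_0: rank C_0 − rank ∂_1 = 6 − 5 = 1, and the invariant factors of ∂_1 are all 1, so H_0 = Z.
  H_1: rank ker ∂_1 − rank ∂_2 = (15 − 5) − 10 = 0, and ∂_2 has invariant factor 2 > 1, so H_1 = Z/2.
  H_2: rank ker ∂_2 − rank ∂_3 = (10 − 10) − 0 = 0, and there is no ∂_3, so H_2 = 0.

(K is a triangulation of the real projective plane RP^2.)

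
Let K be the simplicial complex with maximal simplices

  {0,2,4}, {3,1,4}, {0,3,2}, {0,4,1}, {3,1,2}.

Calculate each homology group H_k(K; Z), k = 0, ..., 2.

H_0 = Z,  H_1 = Z,  H_2 = 0.

We work with the vertex ordering 0 < 1 < 2 < 3 < 4. The simplices of K, each written with vertices in increasing order, are:

  0-simplices (5): [0], [1], [2], [3], [4]
  1-simplices (10): [0,1], [0,2], [0,3], [0,4], [1,2], [1,3], [1,4], [2,3], [2,4], [3,4]
  2-simplices (5): [0,1,4], [0,2,3], [0,2,4], [1,2,3], [1,3,4]

giving chain groups C_0 ≅ Z^5, C_1 ≅ Z^10, C_2 ≅ Z^5.

Boundary ∂_1: C_1 → C_0 sends each edge [p,q] (with p < q) to q − p. For instance
  ∂[0,3] = [3] − [0].
The resulting 5×10 matrix has rank 4, and its Smith normal form has invariant factors (1,1,1,1).

∂_2: C_2 → C_1 acts by ∂[p,q,r] = [q,r] − [p,r] + [p,q]. For instance
  ∂[1,2,3] = [2,3] − [1,3] + [1,2],
  ∂[0,2,3] = [2,3] − [0,3] + [0,2].
As a 10×5 matrix over Z this has rank 5, with invariant factors (1,1,1,1,1).

From H_k ≅ ker(∂_k) / im(∂_{k+1}) we obtain:

  H_0: rank C_0 − rank ∂_1 = 5 − 4 = 1, and the invariant factors of ∂_1 are all 1, so H_0 = Z.
  H_1: rank ker ∂_1 − rank ∂_2 = (10 − 4) − 5 = 1, and the invariant factors of ∂_2 are all 1, so H_1 = Z.
  H_2: rank ker ∂_2 − rank ∂_3 = (5 − 5) − 0 = 0, and there is no ∂_3, so H_2 = 0.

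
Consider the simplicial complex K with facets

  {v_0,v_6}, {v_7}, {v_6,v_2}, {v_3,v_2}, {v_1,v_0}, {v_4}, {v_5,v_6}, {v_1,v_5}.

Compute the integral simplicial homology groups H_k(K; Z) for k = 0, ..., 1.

We work with the vertex ordering v_0 < v_1 < v_2 < v_3 < v_4 < v_5 < v_6 < v_7. The simplices of K, each written with vertices in increasing order, are:

  0-simplices (8): [v_0], [v_1], [v_2], [v_3], [v_4], [v_5], [v_6], [v_7]
  1-simplices (6): [v_0,v_1], [v_0,v_6], [v_1,v_5], [v_2,v_3], [v_2,v_6], [v_5,v_6]

giving chain groups C_0 ≅ Z^8, C_1 ≅ Z^6.

Boundary ∂_1: C_1 → C_0 maps an edge to its endpoints' difference, ∂[p,q] = q − p. For instance
  ∂[v_0,v_1] = [v_1] − [v_0].
The resulting 8×6 matrix has rank 5, and its Smith normal form has invariant factors (1,1,1,1,1).

From H_k ≅ ker(∂_k) / im(∂_{k+1}) we obtain:

  H_0: rank C_0 − rank ∂_1 = 8 − 5 = 3, and the invariant factors of ∂_1 are all 1, so H_0 ≅ Z^3.
  H_1: rank ker ∂_1 − rank ∂_2 = (6 − 5) − 0 = 1, and there is no ∂_2, so H_1 ≅ Z.

H_0 ≅ Z^3,  H_1 ≅ Z.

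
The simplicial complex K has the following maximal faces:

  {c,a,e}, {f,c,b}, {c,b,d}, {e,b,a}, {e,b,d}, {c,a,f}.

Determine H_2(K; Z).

H_2 ≅ 0.

Fix the vertex order a < b < c < d < e < f and write every simplex with vertices in increasing order. Then dim K = 2 and the simplices of K are:

  0-simplices (6): a, b, c, d, e, f
  1-simplices (12): ab, ac, ae, af, bc, bd, be, bf, cd, ce, cf, de
  2-simplices (6): abe, ace, acf, bcd, bcf, bde

so the chain groups are C_0 ≅ Z^6, C_1 ≅ Z^12, C_2 ≅ Z^6.

∂_1: C_1 → C_0 sends each edge [p,q] (with p < q) to q − p. For instance
  ∂ae = e − a.
The 6×12 boundary matrix has rank 5 and Smith normal form diag(1,1,1,1,1).

The boundary map ∂_2: C_2 → C_1 maps a triangle to the signed sum of its edges. For instance
  ∂acf = cf − af + ac,
  ∂bcf = cf − bf + bc.
The 12×6 boundary matrix has rank 6 and Smith normal form diag(1,1,1,1,1,1).

From H_k ≅ ker(∂_k) / im(∂_{k+1}) we obtain:

  H_2: rank ker ∂_2 − rank ∂_3 = (6 − 6) − 0 = 0, and there is no ∂_3, so H_2 = 0.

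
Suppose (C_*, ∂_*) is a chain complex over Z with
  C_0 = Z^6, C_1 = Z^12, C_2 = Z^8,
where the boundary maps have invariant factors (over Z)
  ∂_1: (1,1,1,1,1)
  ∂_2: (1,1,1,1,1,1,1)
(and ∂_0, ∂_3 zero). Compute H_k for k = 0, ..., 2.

H_0: b_0 = 6 − 0 − 5 = 1; torsion from ∂_1 factors > 1: none. So H_0 = Z.
H_1: b_1 = 12 − 5 − 7 = 0; torsion from ∂_2 factors > 1: none. So H_1 = 0.
H_2: b_2 = 8 − 7 − 0 = 1; torsion from ∂_3 factors > 1: none. So H_2 = Z.

H_0 = Z,  H_1 = 0,  H_2 = Z.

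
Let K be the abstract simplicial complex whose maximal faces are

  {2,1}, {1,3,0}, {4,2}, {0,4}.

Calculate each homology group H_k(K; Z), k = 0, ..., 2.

H_0 ≅ Z,  H_1 ≅ Z,  H_2 = 0.

Take the total order 0 < 1 < 2 < 3 < 4 on the vertex set. Then K (dimension 2) consists of the simplices:

  0-simplices (5): [0], [1], [2], [3], [4]
  1-simplices (6): [0,1], [0,3], [0,4], [1,2], [1,3], [2,4]
  2-simplices (1): [0,1,3]

giving chain groups C_0 ≅ Z^5, C_1 ≅ Z^6, C_2 ≅ Z^1.

Boundary ∂_1: C_1 → C_0 is given by ∂[p,q] = [q] − [p]. For instance
  ∂[1,3] = [3] − [1].
As a 5×6 matrix over Z this has rank 4, with invariant factors (1,1,1,1).

Boundary ∂_2: C_2 → C_1 acts by ∂[p,q,r] = [q,r] − [p,r] + [p,q]. For instance
  ∂[0,1,3] = [1,3] − [0,3] + [0,1].
As a 6×1 matrix over Z this has rank 1, with invariant factors (1).

Reading off H_k = ker ∂_k / im ∂_{k+1}:

  H_0: rank C_0 − rank ∂_1 = 5 − 4 = 1, and the invariant factors of ∂_1 are all 1, so H_0 ≅ Z.
  H_1: rank ker ∂_1 − rank ∂_2 = (6 − 4) − 1 = 1, and the invariant factors of ∂_2 are all 1, so H_1 ≅ Z.
  H_2: rank ker ∂_2 − rank ∂_3 = (1 − 1) − 0 = 0, and there is no ∂_3, so H_2 ≅ 0.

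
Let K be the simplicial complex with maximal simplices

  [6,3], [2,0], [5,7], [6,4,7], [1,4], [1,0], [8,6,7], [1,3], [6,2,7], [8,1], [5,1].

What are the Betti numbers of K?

b_0 = 1, b_1 = 4, b_2 = 0.

Fix the vertex order 0 < 1 < 2 < 3 < 4 < 5 < 6 < 7 < 8 and write every simplex with vertices in increasing order. Then dim K = 2 and the simplices of K are:

  0-simplices (9): [0], [1], [2], [3], [4], [5], [6], [7], [8]
  1-simplices (15): [0,1], [0,2], [1,3], [1,4], [1,5], [1,8], [2,6], [2,7], [3,6], [4,6], [4,7], [5,7], [6,7], [6,8], [7,8]
  2-simplices (3): [2,6,7], [4,6,7], [6,7,8]

giving chain groups C_0 ≅ Z^9, C_1 ≅ Z^15, C_2 ≅ Z^3.

Boundary ∂_1: C_1 → C_0 is given by ∂[p,q] = [q] − [p]. For instance
  ∂[0,1] = [1] − [0].
As a 9×15 matrix over Z this has rank 8, with invariant factors (1,1,1,1,1,1,1,1).

Boundary ∂_2: C_2 → C_1 acts by ∂[p,q,r] = [q,r] − [p,r] + [p,q]. For instance
  ∂[6,7,8] = [7,8] − [6,8] + [6,7],
  ∂[4,6,7] = [6,7] − [4,7] + [4,6].
This gives a 15×3 integer matrix of rank 3; reducing to Smith normal form yields diagonal entries (1,1,1).

Reading off H_k = ker ∂_k / im ∂_{k+1}:

  H_0: rank C_0 − rank ∂_1 = 9 − 8 = 1, and the invariant factors of ∂_1 are all 1, so H_0 ≅ Z.
  H_1: rank ker ∂_1 − rank ∂_2 = (15 − 8) − 3 = 4, and the invariant factors of ∂_2 are all 1, so H_1 ≅ Z^4.
  H_2: rank ker ∂_2 − rank ∂_3 = (3 − 3) − 0 = 0, and there is no ∂_3, so H_2 ≅ 0.

Hence the Betti numbers are b_0 = 1, b_1 = 4, b_2 = 0.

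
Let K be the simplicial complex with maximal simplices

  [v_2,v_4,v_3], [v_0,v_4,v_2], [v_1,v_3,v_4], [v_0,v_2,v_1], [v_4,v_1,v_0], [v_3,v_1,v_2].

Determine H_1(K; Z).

Fix the vertex order v_0 < v_1 < v_2 < v_3 < v_4 and write every simplex with vertices in increasing order. Then dim K = 2 and the simplices of K are:

  0-simplices (5): [v_0], [v_1], [v_2], [v_3], [v_4]
  1-simplices (9): [v_0,v_1], [v_0,v_2], [v_0,v_4], [v_1,v_2], [v_1,v_3], [v_1,v_4], [v_2,v_3], [v_2,v_4], [v_3,v_4]
  2-simplices (6): [v_0,v_1,v_2], [v_0,v_1,v_4], [v_0,v_2,v_4], [v_1,v_2,v_3], [v_1,v_3,v_4], [v_2,v_3,v_4]

so the chain groups are C_0 ≅ Z^5, C_1 ≅ Z^9, C_2 ≅ Z^6.

Boundary ∂_1: C_1 → C_0 sends each edge [p,q] (with p < q) to q − p. For instance
  ∂[v_0,v_2] = [v_2] − [v_0].
The 5×9 boundary matrix has rank 4 and Smith normal form diag(1,1,1,1).

The boundary map ∂_2: C_2 → C_1 acts by ∂[p,q,r] = [q,r] − [p,r] + [p,q]. For instance
  ∂[v_0,v_1,v_4] = [v_1,v_4] − [v_0,v_4] + [v_0,v_1],
  ∂[v_1,v_3,v_4] = [v_3,v_4] − [v_1,v_4] + [v_1,v_3].
This gives a 9×6 integer matrix of rank 5; reducing to Smith normal form yields diagonal entries (1,1,1,1,1).

From H_k ≅ ker(∂_k) / im(∂_{k+1}) we obtain:

  H_1: rank ker ∂_1 − rank ∂_2 = (9 − 4) − 5 = 0, and the invariant factors of ∂_2 are all 1, so H_1 = 0.

H_1 ≅ 0.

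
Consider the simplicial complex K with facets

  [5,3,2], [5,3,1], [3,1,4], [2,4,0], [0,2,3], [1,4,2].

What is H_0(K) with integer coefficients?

H_0 ≅ Z.

Take the total order 0 < 1 < 2 < 3 < 4 < 5 on the vertex set. Then K (dimension 2) consists of the simplices:

  0-simplices (6): [0], [1], [2], [3], [4], [5]
  1-simplices (12): [0,2], [0,3], [0,4], [1,2], [1,3], [1,4], [1,5], [2,3], [2,4], [2,5], [3,4], [3,5]
  2-simplices (6): [0,2,3], [0,2,4], [1,2,4], [1,3,4], [1,3,5], [2,3,5]

so the chain groups are C_0 ≅ Z^6, C_1 ≅ Z^12, C_2 ≅ Z^6.

∂_1: C_1 → C_0 maps an edge to its endpoints' difference, ∂[p,q] = q − p. For instance
  ∂[3,5] = [5] − [3].
The 6×12 boundary matrix has rank 5 and Smith normal form diag(1,1,1,1,1).

∂_2: C_2 → C_1 acts by ∂[p,q,r] = [q,r] − [p,r] + [p,q]. For instance
  ∂[2,3,5] = [3,5] − [2,5] + [2,3],
  ∂[0,2,4] = [2,4] − [0,4] + [0,2].
The 12×6 boundary matrix has rank 6 and Smith normal form diag(1,1,1,1,1,1).

From H_k ≅ ker(∂_k) / im(∂_{k+1}) we obtain:

  H_0: rank C_0 − rank ∂_1 = 6 − 5 = 1, and the invariant factors of ∂_1 are all 1, so H_0 = Z.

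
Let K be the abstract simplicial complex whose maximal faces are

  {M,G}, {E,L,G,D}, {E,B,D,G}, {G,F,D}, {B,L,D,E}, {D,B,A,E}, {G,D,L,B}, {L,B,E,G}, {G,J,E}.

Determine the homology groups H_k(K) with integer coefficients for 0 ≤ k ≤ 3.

K has 9 vertices, 18 edges, 15 triangles, 6 3-simplices.
rank ∂_0 = 0, rank ∂_1 = 8 ⇒ b_0 = 9 − 0 − 8 = 1; all invariant factors of ∂_1 are 1 so no torsion. So H_0 ≅ Z.
rank ∂_1 = 8, rank ∂_2 = 10 ⇒ b_1 = 18 − 8 − 10 = 0; all invariant factors of ∂_2 are 1 so no torsion. So H_1 ≅ 0.
rank ∂_2 = 10, rank ∂_3 = 5 ⇒ b_2 = 15 − 10 − 5 = 0; all invariant factors of ∂_3 are 1 so no torsion. So H_2 ≅ 0.
rank ∂_3 = 5, rank ∂_4 = 0 ⇒ b_3 = 6 − 5 − 0 = 1. So H_3 ≅ Z.

H_0 = Z,  H_1 = 0,  H_2 = 0,  H_3 = Z.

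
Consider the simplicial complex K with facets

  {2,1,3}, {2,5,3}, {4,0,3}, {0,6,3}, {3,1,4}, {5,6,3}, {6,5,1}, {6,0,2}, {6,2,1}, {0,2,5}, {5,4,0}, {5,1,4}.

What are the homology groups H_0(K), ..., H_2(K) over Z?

Take the total order 0 < 1 < 2 < 3 < 4 < 5 < 6 on the vertex set. Then K (dimension 2) consists of the simplices:

  0-simplices (7): [0], [1], [2], [3], [4], [5], [6]
  1-simplices (18): [0,2], [0,3], [0,4], [0,5], [0,6], [1,2], [1,3], [1,4], [1,5], [1,6], [2,3], [2,5], [2,6], [3,4], [3,5], [3,6], [4,5], [5,6]
  2-simplices (12): [0,2,5], [0,2,6], [0,3,4], [0,3,6], [0,4,5], [1,2,3], [1,2,6], [1,3,4], [1,4,5], [1,5,6], [2,3,5], [3,5,6]

Hence C_0 ≅ Z^7, C_1 ≅ Z^18, C_2 ≅ Z^12.

Boundary ∂_1: C_1 → C_0 sends each edge [p,q] (with p < q) to q − p. For instance
  ∂[5,6] = [6] − [5].
This gives a 7×18 integer matrix of rank 6; reducing to Smith normal form yields diagonal entries (1,1,1,1,1,1).

Boundary ∂_2: C_2 → C_1 acts by ∂[p,q,r] = [q,r] − [p,r] + [p,q]. For instance
  ∂[1,3,4] = [3,4] − [1,4] + [1,3],
  ∂[1,2,6] = [2,6] − [1,6] + [1,2].
This gives a 18×12 integer matrix of rank 12; reducing to Smith normal form yields diagonal entries (1,1,1,1,1,1,1,1,1,1,1,2).

From H_k ≅ ker(∂_k) / im(∂_{k+1}) we obtain:

  H_0: rank C_0 − rank ∂_1 = 7 − 6 = 1, and the invariant factors of ∂_1 are all 1, so H_0 = Z.
  H_1: rank ker ∂_1 − rank ∂_2 = (18 − 6) − 12 = 0, and ∂_2 has invariant factor 2 > 1, so H_1 = Z/2.
  H_2: rank ker ∂_2 − rank ∂_3 = (12 − 12) − 0 = 0, and there is no ∂_3, so H_2 = 0.

(K is a triangulation of the real projective plane RP^2.)

H_0 = Z,  H_1 = Z/2,  H_2 = 0.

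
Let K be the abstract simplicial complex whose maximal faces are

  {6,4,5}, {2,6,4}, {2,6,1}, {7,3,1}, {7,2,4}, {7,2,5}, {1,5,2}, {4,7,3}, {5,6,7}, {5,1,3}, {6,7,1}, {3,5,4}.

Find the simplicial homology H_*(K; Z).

Fix the vertex order 1 < 2 < 3 < 4 < 5 < 6 < 7 and write every simplex with vertices in increasing order. Then dim K = 2 and the simplices of K are:

  0-simplices (7): [1], [2], [3], [4], [5], [6], [7]
  1-simplices (18): [1,2], [1,3], [1,5], [1,6], [1,7], [2,4], [2,5], [2,6], [2,7], [3,4], [3,5], [3,7], [4,5], [4,6], [4,7], [5,6], [5,7], [6,7]
  2-simplices (12): [1,2,5], [1,2,6], [1,3,5], [1,3,7], [1,6,7], [2,4,6], [2,4,7], [2,5,7], [3,4,5], [3,4,7], [4,5,6], [5,6,7]

giving chain groups C_0 ≅ Z^7, C_1 ≅ Z^18, C_2 ≅ Z^12.

∂_1: C_1 → C_0 is given by ∂[p,q] = [q] − [p].
This gives a 7×18 integer matrix of rank 6; reducing to Smith normal form yields diagonal entries (1,1,1,1,1,1).

The boundary map ∂_2: C_2 → C_1 acts by ∂[p,q,r] = [q,r] − [p,r] + [p,q]. For instance
  ∂[1,3,7] = [3,7] − [1,7] + [1,3],
  ∂[1,3,5] = [3,5] − [1,5] + [1,3].
The 18×12 boundary matrix has rank 12 and Smith normal form diag(1,1,1,1,1,1,1,1,1,1,1,2).

Computing H_k = (kernel of ∂_k) / (image of ∂_{k+1}):

  H_0: rank C_0 − rank ∂_1 = 7 − 6 = 1, and the invariant factors of ∂_1 are all 1, so H_0 ≅ Z.
  H_1: rank ker ∂_1 − rank ∂_2 = (18 − 6) − 12 = 0, and ∂_2 has invariant factor 2 > 1, so H_1 ≅ Z/2Z.
  H_2: rank ker ∂_2 − rank ∂_3 = (12 − 12) − 0 = 0, and there is no ∂_3, so H_2 ≅ 0.

As a check, the Euler characteristic is 7 − 18 + 12 = 1, which agrees with 1 − 0 + 0 = 1.

H_0 = Z,  H_1 = Z/2Z,  H_2 = 0.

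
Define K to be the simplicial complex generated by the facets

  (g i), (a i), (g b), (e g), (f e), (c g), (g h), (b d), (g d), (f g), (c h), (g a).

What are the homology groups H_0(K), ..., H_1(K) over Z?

Order the vertices as a < b < c < d < e < f < g < h < i. Listing each simplex with vertices in this order, K has dimension 1 with simplices:

  0-simplices (9): a, b, c, d, e, f, g, h, i
  1-simplices (12): ag, ai, bd, bg, cg, ch, dg, ef, eg, fg, gh, gi

so the chain groups are C_0 ≅ Z^9, C_1 ≅ Z^12.

∂_1: C_1 → C_0 is given by ∂[p,q] = [q] − [p]. For instance
  ∂cg = g − c.
The resulting 9×12 matrix has rank 8, and its Smith normal form has invariant factors (1,1,1,1,1,1,1,1).

From H_k ≅ ker(∂_k) / im(∂_{k+1}) we obtain:

  H_0: rank C_0 − rank ∂_1 = 9 − 8 = 1, and the invariant factors of ∂_1 are all 1, so H_0 ≅ Z.
  H_1: rank ker ∂_1 − rank ∂_2 = (12 − 8) − 0 = 4, and there is no ∂_2, so H_1 ≅ Z^4.

H_0 = Z,  H_1 = Z^4.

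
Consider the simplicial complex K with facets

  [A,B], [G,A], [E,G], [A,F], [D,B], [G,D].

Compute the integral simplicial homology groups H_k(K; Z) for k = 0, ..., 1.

K has 6 vertices, 6 edges.
rank ∂_0 = 0, rank ∂_1 = 5 ⇒ b_0 = 6 − 0 − 5 = 1; all invariant factors of ∂_1 are 1 so no torsion. So H_0 ≅ Z.
rank ∂_1 = 5, rank ∂_2 = 0 ⇒ b_1 = 6 − 5 − 0 = 1. So H_1 ≅ Z.

H_0 ≅ Z,  H_1 ≅ Z.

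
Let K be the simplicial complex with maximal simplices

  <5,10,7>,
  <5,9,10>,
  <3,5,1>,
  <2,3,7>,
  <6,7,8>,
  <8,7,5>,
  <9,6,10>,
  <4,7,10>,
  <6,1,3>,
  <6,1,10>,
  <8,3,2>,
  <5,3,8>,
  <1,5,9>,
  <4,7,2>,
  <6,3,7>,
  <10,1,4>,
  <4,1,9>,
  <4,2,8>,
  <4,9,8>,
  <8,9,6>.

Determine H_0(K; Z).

H_0 = Z.

K has 10 vertices, 30 edges, 20 triangles.
rank ∂_0 = 0, rank ∂_1 = 9 ⇒ b_0 = 10 − 0 − 9 = 1; all invariant factors of ∂_1 are 1 so no torsion. So H_0 ≅ Z.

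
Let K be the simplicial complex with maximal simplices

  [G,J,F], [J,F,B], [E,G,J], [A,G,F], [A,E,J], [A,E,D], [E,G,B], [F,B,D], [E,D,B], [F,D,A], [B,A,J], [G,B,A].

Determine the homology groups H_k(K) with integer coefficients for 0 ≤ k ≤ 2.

H_0 ≅ Z,  H_1 ≅ Z/2Z,  H_2 = 0.

Fix the vertex order A < B < D < E < F < G < J and write every simplex with vertices in increasing order. Then dim K = 2 and the simplices of K are:

  0-simplices (7): A, B, D, E, F, G, J
  1-simplices (18): AB, AD, AE, AF, AG, AJ, BD, BE, BF, BG, BJ, DE, DF, EG, EJ, FG, FJ, GJ
  2-simplices (12): ABG, ABJ, ADE, ADF, AEJ, AFG, BDE, BDF, BEG, BFJ, EGJ, FGJ

so the chain groups are C_0 ≅ Z^7, C_1 ≅ Z^18, C_2 ≅ Z^12.

∂_1: C_1 → C_0 maps an edge to its endpoints' difference, ∂[p,q] = q − p.
The 7×18 boundary matrix has rank 6 and Smith normal form diag(1,1,1,1,1,1).

The boundary map ∂_2: C_2 → C_1 acts by ∂[p,q,r] = [q,r] − [p,r] + [p,q]. For instance
  ∂ADF = DF − AF + AD,
  ∂AEJ = EJ − AJ + AE.
As a 18×12 matrix over Z this has rank 12, with invariant factors (1,1,1,1,1,1,1,1,1,1,1,2).

Now H_k = ker ∂_k / im ∂_{k+1}, so:

  H_0: rank C_0 − rank ∂_1 = 7 − 6 = 1, and the invariant factors of ∂_1 are all 1, so H_0 ≅ Z.
  H_1: rank ker ∂_1 − rank ∂_2 = (18 − 6) − 12 = 0, and ∂_2 has invariant factor 2 > 1, so H_1 ≅ Z/2Z.
  H_2: rank ker ∂_2 − rank ∂_3 = (12 − 12) − 0 = 0, and there is no ∂_3, so H_2 ≅ 0.

As a check, the Euler characteristic is 7 − 18 + 12 = 1, which agrees with 1 − 0 + 0 = 1.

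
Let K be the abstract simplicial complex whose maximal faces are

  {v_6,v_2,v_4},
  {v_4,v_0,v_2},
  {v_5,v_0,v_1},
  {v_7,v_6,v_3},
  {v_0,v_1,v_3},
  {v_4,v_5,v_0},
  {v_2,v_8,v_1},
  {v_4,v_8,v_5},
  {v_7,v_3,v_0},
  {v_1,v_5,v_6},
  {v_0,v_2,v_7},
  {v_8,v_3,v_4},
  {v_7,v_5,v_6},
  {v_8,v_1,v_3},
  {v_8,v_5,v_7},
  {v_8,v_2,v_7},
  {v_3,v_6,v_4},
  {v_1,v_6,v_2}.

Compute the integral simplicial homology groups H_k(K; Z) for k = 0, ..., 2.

Order the vertices as v_0 < v_1 < v_2 < v_3 < v_4 < v_5 < v_6 < v_7 < v_8. Listing each simplex with vertices in this order, K has dimension 2 with simplices:

  0-simplices (9): [v_0], [v_1], [v_2], [v_3], [v_4], [v_5], [v_6], [v_7], [v_8]
  1-simplices (27): (27 of them)
  2-simplices (18): (18 of them)

so the chain groups are C_0 ≅ Z^9, C_1 ≅ Z^27, C_2 ≅ Z^18.

The boundary map ∂_1: C_1 → C_0 is given by ∂[p,q] = [q] − [p].
This gives a 9×27 integer matrix of rank 8; reducing to Smith normal form yields diagonal entries (1,1,1,1,1,1,1,1).

Boundary ∂_2: C_2 → C_1 sends each 2-simplex [p,q,r] to [q,r] − [p,r] + [p,q]. For instance
  ∂[v_0,v_4,v_5] = [v_4,v_5] − [v_0,v_5] + [v_0,v_4],
  ∂[v_1,v_2,v_8] = [v_2,v_8] − [v_1,v_8] + [v_1,v_2].
As a 27×18 matrix over Z this has rank 17, with invariant factors (1,1,1,1,1,1,1,1,1,1,1,1,1,1,1,1,1).

Now H_k = ker ∂_k / im ∂_{k+1}, so:

  H_0: rank C_0 − rank ∂_1 = 9 − 8 = 1, and the invariant factors of ∂_1 are all 1, so H_0 = Z.
  H_1: rank ker ∂_1 − rank ∂_2 = (27 − 8) − 17 = 2, and the invariant factors of ∂_2 are all 1, so H_1 = Z^2.
  H_2: rank ker ∂_2 − rank ∂_3 = (18 − 17) − 0 = 1, and there is no ∂_3, so H_2 = Z.

(K is a triangulation of the torus T^2.)

H_0 = Z,  H_1 = Z^2,  H_2 = Z.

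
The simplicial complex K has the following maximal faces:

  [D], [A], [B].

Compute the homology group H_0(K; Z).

H_0 = Z^3.

Order the vertices as A < B < D. Listing each simplex with vertices in this order, K has dimension 0 with simplices:

  0-simplices (3): A, B, D

so the chain groups are C_0 ≅ Z^3.

Computing H_k = (kernel of ∂_k) / (image of ∂_{k+1}):

  H_0: rank C_0 − rank ∂_1 = 3 − 0 = 3, and there is no ∂_1, so H_0 ≅ Z^3.

(K is a triangulation of a set of 3 points.)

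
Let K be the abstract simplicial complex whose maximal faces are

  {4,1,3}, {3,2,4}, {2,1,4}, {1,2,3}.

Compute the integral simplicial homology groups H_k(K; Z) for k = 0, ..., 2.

Fix the vertex order 1 < 2 < 3 < 4 and write every simplex with vertices in increasing order. Then dim K = 2 and the simplices of K are:

  0-simplices (4): [1], [2], [3], [4]
  1-simplices (6): [1,2], [1,3], [1,4], [2,3], [2,4], [3,4]
  2-simplices (4): [1,2,3], [1,2,4], [1,3,4], [2,3,4]

Hence C_0 ≅ Z^4, C_1 ≅ Z^6, C_2 ≅ Z^4.

Boundary ∂_1: C_1 → C_0 sends each edge [p,q] (with p < q) to q − p.
As a 4×6 matrix over Z this has rank 3, with invariant factors (1,1,1).

The boundary map ∂_2: C_2 → C_1 sends each 2-simplex [p,q,r] to [q,r] − [p,r] + [p,q]. For instance
  ∂[2,3,4] = [3,4] − [2,4] + [2,3],
  ∂[1,2,3] = [2,3] − [1,3] + [1,2].
As a 6×4 matrix over Z this has rank 3, with invariant factors (1,1,1).

Computing H_k = (kernel of ∂_k) / (image of ∂_{k+1}):

  H_0: rank C_0 − rank ∂_1 = 4 − 3 = 1, and the invariant factors of ∂_1 are all 1, so H_0 ≅ Z.
  H_1: rank ker ∂_1 − rank ∂_2 = (6 − 3) − 3 = 0, and the invariant factors of ∂_2 are all 1, so H_1 ≅ 0.
  H_2: rank ker ∂_2 − rank ∂_3 = (4 − 3) − 0 = 1, and there is no ∂_3, so H_2 ≅ Z.

(K is a triangulation of the 2-sphere S^2.)

H_0 ≅ Z,  H_1 = 0,  H_2 ≅ Z.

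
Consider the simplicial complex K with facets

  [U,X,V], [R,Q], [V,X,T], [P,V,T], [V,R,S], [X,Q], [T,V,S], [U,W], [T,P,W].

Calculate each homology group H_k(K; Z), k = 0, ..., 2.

Fix the vertex order P < Q < R < S < T < U < V < W < X and write every simplex with vertices in increasing order. Then dim K = 2 and the simplices of K are:

  0-simplices (9): P, Q, R, S, T, U, V, W, X
  1-simplices (16): PT, PV, PW, QR, QX, RS, RV, ST, SV, TV, TW, TX, UV, UW, UX, VX
  2-simplices (6): PTV, PTW, RSV, STV, TVX, UVX

so the chain groups are C_0 ≅ Z^9, C_1 ≅ Z^16, C_2 ≅ Z^6.

The boundary map ∂_1: C_1 → C_0 sends each edge [p,q] (with p < q) to q − p. For instance
  ∂TX = X − T.
As a 9×16 matrix over Z this has rank 8, with invariant factors (1,1,1,1,1,1,1,1).

Boundary ∂_2: C_2 → C_1 sends each 2-simplex [p,q,r] to [q,r] − [p,r] + [p,q]. For instance
  ∂PTV = TV − PV + PT,
  ∂TVX = VX − TX + TV.
The resulting 16×6 matrix has rank 6, and its Smith normal form has invariant factors (1,1,1,1,1,1).

Computing H_k = (kernel of ∂_k) / (image of ∂_{k+1}):

  H_0: rank C_0 − rank ∂_1 = 9 − 8 = 1, and the invariant factors of ∂_1 are all 1, so H_0 ≅ Z.
  H_1: rank ker ∂_1 − rank ∂_2 = (16 − 8) − 6 = 2, and the invariant factors of ∂_2 are all 1, so H_1 ≅ Z^2.
  H_2: rank ker ∂_2 − rank ∂_3 = (6 − 6) − 0 = 0, and there is no ∂_3, so H_2 ≅ 0.

H_0 = Z,  H_1 = Z^2,  H_2 = 0.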